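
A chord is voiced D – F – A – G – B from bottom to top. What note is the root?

D, F, A, G, B are the tones of a G dominant ninth chord (G–B–D–F–A), making G the root.

G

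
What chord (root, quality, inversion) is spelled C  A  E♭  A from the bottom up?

A diminished, first inversion

The distinct note names are C, A, Eb. Stacked in thirds they read A–C–Eb, which is a diminished triad on A.
C is the third of A diminished; third in the bass means first inversion (figured bass 6).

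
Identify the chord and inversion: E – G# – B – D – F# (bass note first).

The distinct note names are E, G#, B, D, F#. Stacked in thirds they read E–G#–B–D–F#, which is a dominant ninth chord on E.
E is the root of E dominant ninth; root in the bass means root position.

E dominant ninth, root position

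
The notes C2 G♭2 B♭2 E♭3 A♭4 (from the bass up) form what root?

C, Gb, Bb, Eb, Ab are the tones of an Ab dominant ninth chord (Ab–C–Eb–Gb–Bb), making Ab the root.

Ab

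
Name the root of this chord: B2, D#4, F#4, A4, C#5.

The distinct letter names are B, D#, F#, A, C#. Arranged as a stack of thirds they read B–D#–F#–A–C#, so B is the root (a B dominant ninth chord).

B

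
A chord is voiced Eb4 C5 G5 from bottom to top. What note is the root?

C

The distinct letter names are Eb, C, G. Arranged as a stack of thirds they read C–Eb–G, so C is the root (a C minor triad).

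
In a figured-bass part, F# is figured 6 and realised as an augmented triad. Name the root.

The figures 6 mean the third of the chord is in the bass. If F# is the third of an augmented triad, the root is D (chord tones D–F#–A#).

D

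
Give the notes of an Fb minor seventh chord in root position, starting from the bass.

Spelling Fb minor seventh: Fb–Abb–Cb–Ebb. In root position the root is bass, giving Fb, Abb, Cb, Ebb from the bottom.

Fb, Abb, Cb, Ebb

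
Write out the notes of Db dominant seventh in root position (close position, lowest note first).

Db, F, Ab, Cb

The chord tones are Db–F–Ab–Cb. With the root (Db) lowest for root position: Db, F, Ab, Cb.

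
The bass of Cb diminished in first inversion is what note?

The third of Cb diminished (Cb–Ebb–Gbb) is Ebb; that is the bass in first inversion.

Ebb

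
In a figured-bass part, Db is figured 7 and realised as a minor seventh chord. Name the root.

Db

The figures 7 mean the root of the chord is in the bass. If Db is the root of a minor seventh chord, the root is Db (chord tones Db–Fb–Ab–Cb).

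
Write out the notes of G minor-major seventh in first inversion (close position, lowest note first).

G minor-major seventh is G–Bb–D–F#. First inversion puts the third (Bb) in the bass, with the remaining tones above: Bb, D, F#, G.

Bb, D, F#, G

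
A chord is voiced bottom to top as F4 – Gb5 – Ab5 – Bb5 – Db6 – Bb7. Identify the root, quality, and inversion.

Gb major ninth, third inversion

The pitch classes F, Gb, Ab, Bb, Db arrange in thirds as Gb–Bb–Db–F–Ab: a Gb major ninth chord.
With the seventh (F) in the bass, the chord is in third inversion.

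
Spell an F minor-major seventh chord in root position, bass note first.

Spelling F minor-major seventh: F–Ab–C–E. In root position the root is bass, giving F, Ab, C, E from the bottom.

F, Ab, C, E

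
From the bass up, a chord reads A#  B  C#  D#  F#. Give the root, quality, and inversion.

The distinct note names are A#, B, C#, D#, F#. Stacked in thirds they read B–D#–F#–A#–C#, which is a major ninth chord on B.
A# is the seventh of B major ninth; seventh in the bass means third inversion.

B major ninth, third inversion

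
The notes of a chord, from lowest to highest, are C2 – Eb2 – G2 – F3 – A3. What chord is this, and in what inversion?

Reducing to letter names: C, Eb, G, F, A. These stack in thirds as F–A–C–Eb–G — an F dominant ninth chord.
The lowest note is C, the fifth of the chord, so this is second inversion.

F dominant ninth, second inversion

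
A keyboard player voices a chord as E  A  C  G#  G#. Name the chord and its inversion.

Reducing to letter names: E, A, C, G#. These stack in thirds as A–C–E–G# — an A minor-major seventh chord.
E is the fifth of A minor-major seventh; fifth in the bass means second inversion (figured bass 4/3).

A minor-major seventh, second inversion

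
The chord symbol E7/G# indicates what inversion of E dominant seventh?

first inversion

E7/G# means E dominant seventh with G# in the bass. G# is the third of E dominant seventh (E–G#–B–D), so this is first inversion.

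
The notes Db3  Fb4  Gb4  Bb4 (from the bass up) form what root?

Gb

Reordering Db, Fb, Gb, Bb into stacked thirds gives Gb–Bb–Db–Fb; the bottom of that stack, Gb, is the root.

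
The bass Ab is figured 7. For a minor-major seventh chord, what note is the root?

The figures 7 mean the root of the chord is in the bass. If Ab is the root of a minor-major seventh chord, the root is Ab (chord tones Ab–Cb–Eb–G).

Ab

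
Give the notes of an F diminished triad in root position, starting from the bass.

F, Ab, Cb

Spelling F diminished: F–Ab–Cb. In root position the root is bass, giving F, Ab, Cb from the bottom.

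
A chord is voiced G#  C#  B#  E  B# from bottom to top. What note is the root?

C#

G#, C#, B#, E are the tones of a C# minor-major seventh chord (C#–E–G#–B#), making C# the root.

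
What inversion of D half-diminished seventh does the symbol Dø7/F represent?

first inversion

Dø7/F means D half-diminished seventh with F in the bass. F is the third of D half-diminished seventh (D–F–Ab–C), so this is first inversion.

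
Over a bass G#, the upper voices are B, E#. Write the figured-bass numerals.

The notes G#, B, E# stack in thirds as E#–G#–B — an E# diminished triad. The bass G# is the third, so this is first inversion: figured 6.

6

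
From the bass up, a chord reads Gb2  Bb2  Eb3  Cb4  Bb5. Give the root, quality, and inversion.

Cb major seventh, second inversion

Reducing to letter names: Gb, Bb, Eb, Cb. These stack in thirds as Cb–Eb–Gb–Bb — a Cb major seventh chord.
With the fifth (Gb) in the bass, the chord is in second inversion (figured bass 4/3).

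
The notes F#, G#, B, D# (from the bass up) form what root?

G#

The distinct letter names are F#, G#, B, D#. Arranged as a stack of thirds they read G#–B–D#–F#, so G# is the root (a G# minor seventh chord).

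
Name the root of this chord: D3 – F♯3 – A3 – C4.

The distinct letter names are D, F#, A, C. Arranged as a stack of thirds they read D–F#–A–C, so D is the root (a D dominant seventh chord).

D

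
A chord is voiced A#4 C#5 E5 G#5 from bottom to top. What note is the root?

Reordering A#, C#, E, G# into stacked thirds gives A#–C#–E–G#; the bottom of that stack, A#, is the root.

A#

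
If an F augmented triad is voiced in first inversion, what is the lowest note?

A

The third of F augmented (F–A–C#) is A; that is the bass in first inversion.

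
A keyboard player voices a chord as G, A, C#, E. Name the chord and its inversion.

Reducing to letter names: G, A, C#, E. These stack in thirds as A–C#–E–G — an A dominant seventh chord.
With the seventh (G) in the bass, the chord is in third inversion (figured bass 4/2).

A dominant seventh, third inversion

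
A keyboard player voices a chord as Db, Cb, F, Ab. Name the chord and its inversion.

The distinct note names are Db, Cb, F, Ab. Stacked in thirds they read Db–F–Ab–Cb, which is a dominant seventh chord on Db.
The lowest note is Db, the root of the chord, so this is root position (figured bass 7).

Db dominant seventh, root position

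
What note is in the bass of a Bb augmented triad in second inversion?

F#

In second inversion the fifth is lowest. For Bb augmented (Bb–D–F#) that is F#.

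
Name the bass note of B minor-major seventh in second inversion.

B minor-major seventh is B–D–F#–A#. Second inversion places the fifth in the bass: F#.

F#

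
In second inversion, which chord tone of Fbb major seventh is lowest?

Cbb

The fifth of Fbb major seventh (Fbb–Abb–Cbb–Ebb) is Cbb; that is the bass in second inversion.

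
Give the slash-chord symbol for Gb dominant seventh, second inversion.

Gb7/Db

Second inversion of Gb dominant seventh has the fifth (Db) in the bass. As a slash chord: Gb7/Db.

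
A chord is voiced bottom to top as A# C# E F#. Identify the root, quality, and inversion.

The pitch classes A#, C#, E, F# arrange in thirds as F#–A#–C#–E: an F# dominant seventh chord.
The lowest note is A#, the third of the chord, so this is first inversion (figured bass 6/5).

F# dominant seventh, first inversion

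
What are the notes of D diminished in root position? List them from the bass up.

D, F, Ab

D diminished is D–F–Ab. Root position puts the root (D) in the bass, with the remaining tones above: D, F, Ab.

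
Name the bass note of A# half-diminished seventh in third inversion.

G#

The seventh of A# half-diminished seventh (A#–C#–E–G#) is G#; that is the bass in third inversion.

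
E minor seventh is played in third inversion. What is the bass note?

The seventh of E minor seventh (E–G–B–D) is D; that is the bass in third inversion.

D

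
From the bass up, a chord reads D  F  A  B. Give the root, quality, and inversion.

The distinct note names are D, F, A, B. Stacked in thirds they read B–D–F–A, which is a half-diminished seventh chord on B.
D is the third of B half-diminished seventh; third in the bass means first inversion (figured bass 6/5).

B half-diminished seventh, first inversion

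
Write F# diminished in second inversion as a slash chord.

Second inversion of F# diminished has the fifth (C) in the bass. As a slash chord: F#dim/C.

F#dim/C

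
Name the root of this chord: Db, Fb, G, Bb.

G

Reordering Db, Fb, G, Bb into stacked thirds gives G–Bb–Db–Fb; the bottom of that stack, G, is the root.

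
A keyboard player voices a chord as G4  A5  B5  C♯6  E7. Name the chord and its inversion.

A dominant ninth, third inversion

The pitch classes G, A, B, C#, E arrange in thirds as A–C#–E–G–B: an A dominant ninth chord.
The lowest note is G, the seventh of the chord, so this is third inversion.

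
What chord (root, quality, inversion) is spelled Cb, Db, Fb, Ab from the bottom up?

The distinct note names are Cb, Db, Fb, Ab. Stacked in thirds they read Db–Fb–Ab–Cb, which is a minor seventh chord on Db.
The lowest note is Cb, the seventh of the chord, so this is third inversion (figured bass 4/2).

Db minor seventh, third inversion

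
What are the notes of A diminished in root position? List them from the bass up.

A, C, Eb

Spelling A diminished: A–C–Eb. In root position the root is bass, giving A, C, Eb from the bottom.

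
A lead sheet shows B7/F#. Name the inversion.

B7/F# means B dominant seventh with F# in the bass. F# is the fifth of B dominant seventh (B–D#–F#–A), so this is second inversion.

second inversion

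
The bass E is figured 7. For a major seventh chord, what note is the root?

The figures 7 mean the root of the chord is in the bass. If E is the root of a major seventh chord, the root is E (chord tones E–G#–B–D#).

E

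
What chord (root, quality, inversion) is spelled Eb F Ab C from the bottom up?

F minor seventh, third inversion

The distinct note names are Eb, F, Ab, C. Stacked in thirds they read F–Ab–C–Eb, which is a minor seventh chord on F.
The lowest note is Eb, the seventh of the chord, so this is third inversion (figured bass 4/2).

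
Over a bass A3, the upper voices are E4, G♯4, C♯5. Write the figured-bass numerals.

The notes A, E, G#, C# stack in thirds as A–C#–E–G# — an A major seventh chord. The bass A is the root, so this is root position: figured 7.

7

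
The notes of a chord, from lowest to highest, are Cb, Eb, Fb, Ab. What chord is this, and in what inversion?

The pitch classes Cb, Eb, Fb, Ab arrange in thirds as Fb–Ab–Cb–Eb: an Fb major seventh chord.
The lowest note is Cb, the fifth of the chord, so this is second inversion (figured bass 4/3).

Fb major seventh, second inversion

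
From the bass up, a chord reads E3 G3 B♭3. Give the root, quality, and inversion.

E diminished, root position

Reducing to letter names: E, G, Bb. These stack in thirds as E–G–Bb — an E diminished triad.
The lowest note is E, the root of the chord, so this is root position (figured bass 5/3).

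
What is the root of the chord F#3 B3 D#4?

F#, B, D# are the tones of a B major triad (B–D#–F#), making B the root.

B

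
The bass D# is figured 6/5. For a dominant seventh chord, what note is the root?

The figures 6/5 mean the third of the chord is in the bass. If D# is the third of a dominant seventh chord, the root is B (chord tones B–D#–F#–A).

B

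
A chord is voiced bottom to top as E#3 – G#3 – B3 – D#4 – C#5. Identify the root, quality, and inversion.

The pitch classes E#, G#, B, D#, C# arrange in thirds as C#–E#–G#–B–D#: a C# dominant ninth chord.
With the third (E#) in the bass, the chord is in first inversion.

C# dominant ninth, first inversion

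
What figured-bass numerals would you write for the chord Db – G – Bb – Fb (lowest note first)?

4/3

The notes Db, G, Bb, Fb stack in thirds as G–Bb–Db–Fb — a G diminished seventh chord. The bass Db is the fifth, so this is second inversion: figured 4/3.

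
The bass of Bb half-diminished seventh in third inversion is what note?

Ab

In third inversion the seventh is lowest. For Bb half-diminished seventh (Bb–Db–Fb–Ab) that is Ab.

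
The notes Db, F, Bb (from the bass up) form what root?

Bb

Db, F, Bb are the tones of a Bb minor triad (Bb–Db–F), making Bb the root.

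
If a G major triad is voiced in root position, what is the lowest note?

G

The root of G major (G–B–D) is G; that is the bass in root position.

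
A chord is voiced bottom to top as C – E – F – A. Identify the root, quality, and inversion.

F major seventh, second inversion

The pitch classes C, E, F, A arrange in thirds as F–A–C–E: an F major seventh chord.
C is the fifth of F major seventh; fifth in the bass means second inversion (figured bass 4/3).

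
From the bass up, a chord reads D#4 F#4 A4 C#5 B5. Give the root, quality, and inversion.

The distinct note names are D#, F#, A, C#, B. Stacked in thirds they read B–D#–F#–A–C#, which is a dominant ninth chord on B.
D# is the third of B dominant ninth; third in the bass means first inversion.

B dominant ninth, first inversion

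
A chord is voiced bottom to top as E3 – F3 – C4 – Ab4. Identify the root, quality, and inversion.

The distinct note names are E, F, C, Ab. Stacked in thirds they read F–Ab–C–E, which is a minor-major seventh chord on F.
With the seventh (E) in the bass, the chord is in third inversion (figured bass 4/2).

F minor-major seventh, third inversion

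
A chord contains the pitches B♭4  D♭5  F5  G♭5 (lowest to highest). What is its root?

Gb

Bb, Db, F, Gb are the tones of a Gb major seventh chord (Gb–Bb–Db–F), making Gb the root.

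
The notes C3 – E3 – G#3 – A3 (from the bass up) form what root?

Reordering C, E, G#, A into stacked thirds gives A–C–E–G#; the bottom of that stack, A, is the root.

A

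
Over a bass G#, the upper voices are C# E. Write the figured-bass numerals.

6/4

The notes G#, C#, E stack in thirds as C#–E–G# — a C# minor triad. The bass G# is the fifth, so this is second inversion: figured 6/4.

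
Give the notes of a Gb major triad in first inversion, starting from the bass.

The chord tones are Gb–Bb–Db. With the third (Bb) lowest for first inversion: Bb, Db, Gb.

Bb, Db, Gb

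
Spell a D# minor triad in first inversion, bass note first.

F#, A#, D#

The chord tones are D#–F#–A#. With the third (F#) lowest for first inversion: F#, A#, D#.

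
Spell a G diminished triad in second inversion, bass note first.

Db, G, Bb

The chord tones are G–Bb–Db. With the fifth (Db) lowest for second inversion: Db, G, Bb.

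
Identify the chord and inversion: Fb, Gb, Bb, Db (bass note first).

Gb dominant seventh, third inversion

The distinct note names are Fb, Gb, Bb, Db. Stacked in thirds they read Gb–Bb–Db–Fb, which is a dominant seventh chord on Gb.
With the seventh (Fb) in the bass, the chord is in third inversion (figured bass 4/2).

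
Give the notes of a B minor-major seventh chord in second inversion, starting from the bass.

The chord tones are B–D–F#–A#. With the fifth (F#) lowest for second inversion: F#, A#, B, D.

F#, A#, B, D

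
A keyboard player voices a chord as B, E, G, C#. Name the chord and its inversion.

The distinct note names are B, E, G, C#. Stacked in thirds they read C#–E–G–B, which is a half-diminished seventh chord on C#.
The lowest note is B, the seventh of the chord, so this is third inversion (figured bass 4/2).

C# half-diminished seventh, third inversion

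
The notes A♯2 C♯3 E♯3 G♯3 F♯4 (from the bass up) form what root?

F#

The distinct letter names are A#, C#, E#, G#, F#. Arranged as a stack of thirds they read F#–A#–C#–E#–G#, so F# is the root (an F# major ninth chord).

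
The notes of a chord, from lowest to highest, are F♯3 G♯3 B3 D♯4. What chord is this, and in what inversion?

G# minor seventh, third inversion

The pitch classes F#, G#, B, D# arrange in thirds as G#–B–D#–F#: a G# minor seventh chord.
The lowest note is F#, the seventh of the chord, so this is third inversion (figured bass 4/2).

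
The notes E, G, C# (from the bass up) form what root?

Reordering E, G, C# into stacked thirds gives C#–E–G; the bottom of that stack, C#, is the root.

C#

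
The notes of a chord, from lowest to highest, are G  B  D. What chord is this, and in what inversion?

G major, root position

Reducing to letter names: G, B, D. These stack in thirds as G–B–D — a G major triad.
G is the root of G major; root in the bass means root position (figured bass 5/3).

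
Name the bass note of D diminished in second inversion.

Ab

D diminished is D–F–Ab. Second inversion places the fifth in the bass: Ab.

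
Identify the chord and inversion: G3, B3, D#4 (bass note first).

The pitch classes G, B, D# arrange in thirds as G–B–D#: a G augmented triad.
With the root (G) in the bass, the chord is in root position (figured bass 5/3).

G augmented, root position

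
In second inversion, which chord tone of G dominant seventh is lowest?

D

The fifth of G dominant seventh (G–B–D–F) is D; that is the bass in second inversion.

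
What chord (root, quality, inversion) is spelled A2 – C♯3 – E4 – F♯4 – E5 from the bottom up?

F# minor seventh, first inversion

Reducing to letter names: A, C#, E, F#. These stack in thirds as F#–A–C#–E — an F# minor seventh chord.
With the third (A) in the bass, the chord is in first inversion (figured bass 6/5).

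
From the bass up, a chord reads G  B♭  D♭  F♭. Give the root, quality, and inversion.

G diminished seventh, root position

The distinct note names are G, Bb, Db, Fb. Stacked in thirds they read G–Bb–Db–Fb, which is a diminished seventh chord on G.
With the root (G) in the bass, the chord is in root position (figured bass 7).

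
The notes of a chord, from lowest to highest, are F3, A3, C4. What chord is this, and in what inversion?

F major, root position

Reducing to letter names: F, A, C. These stack in thirds as F–A–C — an F major triad.
With the root (F) in the bass, the chord is in root position (figured bass 5/3).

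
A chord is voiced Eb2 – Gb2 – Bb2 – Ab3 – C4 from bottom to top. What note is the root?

Ab

Eb, Gb, Bb, Ab, C are the tones of an Ab dominant ninth chord (Ab–C–Eb–Gb–Bb), making Ab the root.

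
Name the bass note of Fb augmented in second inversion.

C

Fb augmented is Fb–Ab–C. Second inversion places the fifth in the bass: C.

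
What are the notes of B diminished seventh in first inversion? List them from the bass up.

D, F, Ab, B

B diminished seventh is B–D–F–Ab. First inversion puts the third (D) in the bass, with the remaining tones above: D, F, Ab, B.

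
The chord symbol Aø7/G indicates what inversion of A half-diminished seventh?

Aø7/G means A half-diminished seventh with G in the bass. G is the seventh of A half-diminished seventh (A–C–Eb–G), so this is third inversion.

third inversion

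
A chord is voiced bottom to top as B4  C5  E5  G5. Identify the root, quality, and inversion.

C major seventh, third inversion

The distinct note names are B, C, E, G. Stacked in thirds they read C–E–G–B, which is a major seventh chord on C.
The lowest note is B, the seventh of the chord, so this is third inversion (figured bass 4/2).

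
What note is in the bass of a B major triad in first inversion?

B major is B–D#–F#. First inversion places the third in the bass: D#.

D#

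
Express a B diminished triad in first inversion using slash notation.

First inversion of B diminished has the third (D) in the bass. As a slash chord: Bdim/D.

Bdim/D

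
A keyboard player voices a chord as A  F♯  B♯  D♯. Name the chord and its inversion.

The distinct note names are A, F#, B#, D#. Stacked in thirds they read B#–D#–F#–A, which is a diminished seventh chord on B#.
With the seventh (A) in the bass, the chord is in third inversion (figured bass 4/2).

B# diminished seventh, third inversion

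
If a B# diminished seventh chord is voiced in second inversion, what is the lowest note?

F#

In second inversion the fifth is lowest. For B# diminished seventh (B#–D#–F#–A) that is F#.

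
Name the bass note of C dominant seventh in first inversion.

E

The third of C dominant seventh (C–E–G–Bb) is E; that is the bass in first inversion.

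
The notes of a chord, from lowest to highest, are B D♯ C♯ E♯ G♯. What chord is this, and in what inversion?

C# dominant ninth, third inversion

The distinct note names are B, D#, C#, E#, G#. Stacked in thirds they read C#–E#–G#–B–D#, which is a dominant ninth chord on C#.
The lowest note is B, the seventh of the chord, so this is third inversion.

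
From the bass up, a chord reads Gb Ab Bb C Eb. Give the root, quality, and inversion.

The distinct note names are Gb, Ab, Bb, C, Eb. Stacked in thirds they read Ab–C–Eb–Gb–Bb, which is a dominant ninth chord on Ab.
The lowest note is Gb, the seventh of the chord, so this is third inversion.

Ab dominant ninth, third inversion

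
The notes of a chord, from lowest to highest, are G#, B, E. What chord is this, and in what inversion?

E major, first inversion

The distinct note names are G#, B, E. Stacked in thirds they read E–G#–B, which is a major triad on E.
With the third (G#) in the bass, the chord is in first inversion (figured bass 6).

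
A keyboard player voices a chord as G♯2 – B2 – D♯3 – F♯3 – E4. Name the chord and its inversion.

E major ninth, first inversion

The distinct note names are G#, B, D#, F#, E. Stacked in thirds they read E–G#–B–D#–F#, which is a major ninth chord on E.
The lowest note is G#, the third of the chord, so this is first inversion.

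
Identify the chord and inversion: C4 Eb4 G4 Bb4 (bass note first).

Reducing to letter names: C, Eb, G, Bb. These stack in thirds as C–Eb–G–Bb — a C minor seventh chord.
The lowest note is C, the root of the chord, so this is root position (figured bass 7).

C minor seventh, root position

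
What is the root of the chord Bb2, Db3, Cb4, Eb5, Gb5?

Cb

Reordering Bb, Db, Cb, Eb, Gb into stacked thirds gives Cb–Eb–Gb–Bb–Db; the bottom of that stack, Cb, is the root.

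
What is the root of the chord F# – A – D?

D

F#, A, D are the tones of a D major triad (D–F#–A), making D the root.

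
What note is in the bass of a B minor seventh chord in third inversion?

A

The seventh of B minor seventh (B–D–F#–A) is A; that is the bass in third inversion.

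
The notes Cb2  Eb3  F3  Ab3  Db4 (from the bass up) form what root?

Cb, Eb, F, Ab, Db are the tones of a Db dominant ninth chord (Db–F–Ab–Cb–Eb), making Db the root.

Db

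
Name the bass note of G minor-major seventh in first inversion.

Bb

G minor-major seventh is G–Bb–D–F#. First inversion places the third in the bass: Bb.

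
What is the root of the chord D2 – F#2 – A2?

The distinct letter names are D, F#, A. Arranged as a stack of thirds they read D–F#–A, so D is the root (a D major triad).

D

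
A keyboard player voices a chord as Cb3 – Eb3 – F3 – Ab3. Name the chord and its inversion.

F half-diminished seventh, second inversion

The pitch classes Cb, Eb, F, Ab arrange in thirds as F–Ab–Cb–Eb: an F half-diminished seventh chord.
With the fifth (Cb) in the bass, the chord is in second inversion (figured bass 4/3).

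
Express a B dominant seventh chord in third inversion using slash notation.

Third inversion of B dominant seventh has the seventh (A) in the bass. As a slash chord: B7/A.

B7/A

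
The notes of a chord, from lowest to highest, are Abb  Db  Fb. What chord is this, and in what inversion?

Reducing to letter names: Abb, Db, Fb. These stack in thirds as Db–Fb–Abb — a Db diminished triad.
With the fifth (Abb) in the bass, the chord is in second inversion (figured bass 6/4).

Db diminished, second inversion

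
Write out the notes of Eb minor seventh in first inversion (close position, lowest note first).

Eb minor seventh is Eb–Gb–Bb–Db. First inversion puts the third (Gb) in the bass, with the remaining tones above: Gb, Bb, Db, Eb.

Gb, Bb, Db, Eb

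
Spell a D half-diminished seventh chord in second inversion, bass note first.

Ab, C, D, F

D half-diminished seventh is D–F–Ab–C. Second inversion puts the fifth (Ab) in the bass, with the remaining tones above: Ab, C, D, F.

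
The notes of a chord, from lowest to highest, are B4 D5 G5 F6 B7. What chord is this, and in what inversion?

G dominant seventh, first inversion

Reducing to letter names: B, D, G, F. These stack in thirds as G–B–D–F — a G dominant seventh chord.
The lowest note is B, the third of the chord, so this is first inversion (figured bass 6/5).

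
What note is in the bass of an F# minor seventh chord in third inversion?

F# minor seventh is F#–A–C#–E. Third inversion places the seventh in the bass: E.

E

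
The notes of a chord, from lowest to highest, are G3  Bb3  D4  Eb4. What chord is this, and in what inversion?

Reducing to letter names: G, Bb, D, Eb. These stack in thirds as Eb–G–Bb–D — an Eb major seventh chord.
With the third (G) in the bass, the chord is in first inversion (figured bass 6/5).

Eb major seventh, first inversion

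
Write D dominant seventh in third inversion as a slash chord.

D7/C

Third inversion of D dominant seventh has the seventh (C) in the bass. As a slash chord: D7/C.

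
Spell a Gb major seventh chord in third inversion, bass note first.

F, Gb, Bb, Db

The chord tones are Gb–Bb–Db–F. With the seventh (F) lowest for third inversion: F, Gb, Bb, Db.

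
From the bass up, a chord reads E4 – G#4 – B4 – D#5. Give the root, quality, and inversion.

The pitch classes E, G#, B, D# arrange in thirds as E–G#–B–D#: an E major seventh chord.
With the root (E) in the bass, the chord is in root position (figured bass 7).

E major seventh, root position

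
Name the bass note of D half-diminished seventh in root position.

D

D half-diminished seventh is D–F–Ab–C. Root position places the root in the bass: D.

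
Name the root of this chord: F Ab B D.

The distinct letter names are F, Ab, B, D. Arranged as a stack of thirds they read B–D–F–Ab, so B is the root (a B diminished seventh chord).

B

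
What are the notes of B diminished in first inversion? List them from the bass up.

The chord tones are B–D–F. With the third (D) lowest for first inversion: D, F, B.

D, F, B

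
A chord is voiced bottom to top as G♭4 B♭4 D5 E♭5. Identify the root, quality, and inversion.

Eb minor-major seventh, first inversion

Reducing to letter names: Gb, Bb, D, Eb. These stack in thirds as Eb–Gb–Bb–D — an Eb minor-major seventh chord.
With the third (Gb) in the bass, the chord is in first inversion (figured bass 6/5).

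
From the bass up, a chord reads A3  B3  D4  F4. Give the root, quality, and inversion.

The pitch classes A, B, D, F arrange in thirds as B–D–F–A: a B half-diminished seventh chord.
A is the seventh of B half-diminished seventh; seventh in the bass means third inversion (figured bass 4/2).

B half-diminished seventh, third inversion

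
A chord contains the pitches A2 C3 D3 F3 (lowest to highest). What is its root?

D

The distinct letter names are A, C, D, F. Arranged as a stack of thirds they read D–F–A–C, so D is the root (a D minor seventh chord).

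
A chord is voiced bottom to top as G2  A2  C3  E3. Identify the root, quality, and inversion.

A minor seventh, third inversion

Reducing to letter names: G, A, C, E. These stack in thirds as A–C–E–G — an A minor seventh chord.
The lowest note is G, the seventh of the chord, so this is third inversion (figured bass 4/2).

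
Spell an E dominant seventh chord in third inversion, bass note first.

The chord tones are E–G#–B–D. With the seventh (D) lowest for third inversion: D, E, G#, B.

D, E, G#, B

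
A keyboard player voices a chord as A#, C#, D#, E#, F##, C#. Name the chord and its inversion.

D# dominant ninth, second inversion

Reducing to letter names: A#, C#, D#, E#, F##. These stack in thirds as D#–F##–A#–C#–E# — a D# dominant ninth chord.
A# is the fifth of D# dominant ninth; fifth in the bass means second inversion.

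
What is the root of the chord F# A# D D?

D

F#, A#, D are the tones of a D augmented triad (D–F#–A#), making D the root.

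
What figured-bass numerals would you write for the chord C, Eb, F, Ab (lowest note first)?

The notes C, Eb, F, Ab stack in thirds as F–Ab–C–Eb — an F minor seventh chord. The bass C is the fifth, so this is second inversion: figured 4/3.

4/3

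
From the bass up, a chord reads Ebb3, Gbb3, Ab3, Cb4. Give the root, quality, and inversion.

The distinct note names are Ebb, Gbb, Ab, Cb. Stacked in thirds they read Ab–Cb–Ebb–Gbb, which is a diminished seventh chord on Ab.
Ebb is the fifth of Ab diminished seventh; fifth in the bass means second inversion (figured bass 4/3).

Ab diminished seventh, second inversion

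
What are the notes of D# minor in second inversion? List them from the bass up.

D# minor is D#–F#–A#. Second inversion puts the fifth (A#) in the bass, with the remaining tones above: A#, D#, F#.

A#, D#, F#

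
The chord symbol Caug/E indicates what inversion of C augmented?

first inversion

Caug/E means C augmented with E in the bass. E is the third of C augmented (C–E–G#), so this is first inversion.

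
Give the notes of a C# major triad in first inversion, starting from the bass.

E#, G#, C#

C# major is C#–E#–G#. First inversion puts the third (E#) in the bass, with the remaining tones above: E#, G#, C#.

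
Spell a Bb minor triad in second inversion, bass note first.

F, Bb, Db

Spelling Bb minor: Bb–Db–F. In second inversion the fifth is bass, giving F, Bb, Db from the bottom.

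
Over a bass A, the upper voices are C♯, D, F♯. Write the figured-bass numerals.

4/3

The notes A, C#, D, F# stack in thirds as D–F#–A–C# — a D major seventh chord. The bass A is the fifth, so this is second inversion: figured 4/3.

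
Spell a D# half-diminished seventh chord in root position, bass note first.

D#, F#, A, C#

Spelling D# half-diminished seventh: D#–F#–A–C#. In root position the root is bass, giving D#, F#, A, C# from the bottom.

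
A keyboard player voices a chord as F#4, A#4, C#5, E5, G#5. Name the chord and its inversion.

Reducing to letter names: F#, A#, C#, E, G#. These stack in thirds as F#–A#–C#–E–G# — an F# dominant ninth chord.
With the root (F#) in the bass, the chord is in root position.

F# dominant ninth, root position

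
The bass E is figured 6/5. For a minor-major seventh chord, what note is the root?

The figures 6/5 mean the third of the chord is in the bass. If E is the third of a minor-major seventh chord, the root is C# (chord tones C#–E–G#–B#).

C#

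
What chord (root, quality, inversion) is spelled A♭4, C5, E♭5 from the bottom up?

Ab major, root position

The pitch classes Ab, C, Eb arrange in thirds as Ab–C–Eb: an Ab major triad.
With the root (Ab) in the bass, the chord is in root position (figured bass 5/3).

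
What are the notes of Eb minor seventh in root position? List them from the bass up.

Eb, Gb, Bb, Db

Spelling Eb minor seventh: Eb–Gb–Bb–Db. In root position the root is bass, giving Eb, Gb, Bb, Db from the bottom.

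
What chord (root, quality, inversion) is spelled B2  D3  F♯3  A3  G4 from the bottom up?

G major ninth, first inversion

Reducing to letter names: B, D, F#, A, G. These stack in thirds as G–B–D–F#–A — a G major ninth chord.
The lowest note is B, the third of the chord, so this is first inversion.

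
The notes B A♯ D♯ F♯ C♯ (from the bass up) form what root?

The distinct letter names are B, A#, D#, F#, C#. Arranged as a stack of thirds they read B–D#–F#–A#–C#, so B is the root (a B major ninth chord).

B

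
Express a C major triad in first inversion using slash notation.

C/E

First inversion of C major has the third (E) in the bass. As a slash chord: C/E.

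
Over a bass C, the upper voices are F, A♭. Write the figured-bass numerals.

The notes C, F, Ab stack in thirds as F–Ab–C — an F minor triad. The bass C is the fifth, so this is second inversion: figured 6/4.

6/4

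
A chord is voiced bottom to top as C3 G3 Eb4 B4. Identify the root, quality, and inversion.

C minor-major seventh, root position

Reducing to letter names: C, G, Eb, B. These stack in thirds as C–Eb–G–B — a C minor-major seventh chord.
C is the root of C minor-major seventh; root in the bass means root position (figured bass 7).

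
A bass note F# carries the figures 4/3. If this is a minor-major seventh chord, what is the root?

B

The figures 4/3 mean the fifth of the chord is in the bass. If F# is the fifth of a minor-major seventh chord, the root is B (chord tones B–D–F#–A#).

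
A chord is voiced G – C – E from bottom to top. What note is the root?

C

G, C, E are the tones of a C major triad (C–E–G), making C the root.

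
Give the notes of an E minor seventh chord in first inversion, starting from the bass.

G, B, D, E

The chord tones are E–G–B–D. With the third (G) lowest for first inversion: G, B, D, E.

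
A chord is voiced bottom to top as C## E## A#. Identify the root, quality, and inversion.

The distinct note names are C##, E##, A#. Stacked in thirds they read A#–C##–E##, which is an augmented triad on A#.
The lowest note is C##, the third of the chord, so this is first inversion (figured bass 6).

A# augmented, first inversion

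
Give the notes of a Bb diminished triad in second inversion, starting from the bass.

Fb, Bb, Db

The chord tones are Bb–Db–Fb. With the fifth (Fb) lowest for second inversion: Fb, Bb, Db.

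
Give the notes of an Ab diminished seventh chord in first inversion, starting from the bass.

The chord tones are Ab–Cb–Ebb–Gbb. With the third (Cb) lowest for first inversion: Cb, Ebb, Gbb, Ab.

Cb, Ebb, Gbb, Ab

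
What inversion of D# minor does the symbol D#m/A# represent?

D#m/A# means D# minor with A# in the bass. A# is the fifth of D# minor (D#–F#–A#), so this is second inversion.

second inversion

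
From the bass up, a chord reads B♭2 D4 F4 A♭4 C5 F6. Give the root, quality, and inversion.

Reducing to letter names: Bb, D, F, Ab, C. These stack in thirds as Bb–D–F–Ab–C — a Bb dominant ninth chord.
The lowest note is Bb, the root of the chord, so this is root position.

Bb dominant ninth, root position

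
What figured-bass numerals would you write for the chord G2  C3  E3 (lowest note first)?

The notes G, C, E stack in thirds as C–E–G — a C major triad. The bass G is the fifth, so this is second inversion: figured 6/4.

6/4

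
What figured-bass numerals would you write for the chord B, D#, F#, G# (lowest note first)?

The notes B, D#, F#, G# stack in thirds as G#–B–D#–F# — a G# minor seventh chord. The bass B is the third, so this is first inversion: figured 6/5.

6/5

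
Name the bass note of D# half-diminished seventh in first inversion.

The third of D# half-diminished seventh (D#–F#–A–C#) is F#; that is the bass in first inversion.

F#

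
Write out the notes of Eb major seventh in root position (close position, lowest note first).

Eb, G, Bb, D

Spelling Eb major seventh: Eb–G–Bb–D. In root position the root is bass, giving Eb, G, Bb, D from the bottom.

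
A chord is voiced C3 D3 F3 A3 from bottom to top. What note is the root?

C, D, F, A are the tones of a D minor seventh chord (D–F–A–C), making D the root.

D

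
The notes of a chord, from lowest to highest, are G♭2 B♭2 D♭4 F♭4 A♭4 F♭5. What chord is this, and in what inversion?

Gb dominant ninth, root position

The pitch classes Gb, Bb, Db, Fb, Ab arrange in thirds as Gb–Bb–Db–Fb–Ab: a Gb dominant ninth chord.
Gb is the root of Gb dominant ninth; root in the bass means root position.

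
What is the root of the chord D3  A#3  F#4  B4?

The distinct letter names are D, A#, F#, B. Arranged as a stack of thirds they read B–D–F#–A#, so B is the root (a B minor-major seventh chord).

B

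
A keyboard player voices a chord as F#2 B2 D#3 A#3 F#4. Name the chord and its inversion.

B major seventh, second inversion

The pitch classes F#, B, D#, A# arrange in thirds as B–D#–F#–A#: a B major seventh chord.
F# is the fifth of B major seventh; fifth in the bass means second inversion (figured bass 4/3).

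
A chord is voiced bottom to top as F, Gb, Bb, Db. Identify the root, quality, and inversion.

The distinct note names are F, Gb, Bb, Db. Stacked in thirds they read Gb–Bb–Db–F, which is a major seventh chord on Gb.
F is the seventh of Gb major seventh; seventh in the bass means third inversion (figured bass 4/2).

Gb major seventh, third inversion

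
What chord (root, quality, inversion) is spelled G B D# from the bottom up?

The pitch classes G, B, D# arrange in thirds as G–B–D#: a G augmented triad.
The lowest note is G, the root of the chord, so this is root position (figured bass 5/3).

G augmented, root position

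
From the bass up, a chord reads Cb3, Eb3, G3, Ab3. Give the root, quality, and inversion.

Ab minor-major seventh, first inversion

The pitch classes Cb, Eb, G, Ab arrange in thirds as Ab–Cb–Eb–G: an Ab minor-major seventh chord.
With the third (Cb) in the bass, the chord is in first inversion (figured bass 6/5).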